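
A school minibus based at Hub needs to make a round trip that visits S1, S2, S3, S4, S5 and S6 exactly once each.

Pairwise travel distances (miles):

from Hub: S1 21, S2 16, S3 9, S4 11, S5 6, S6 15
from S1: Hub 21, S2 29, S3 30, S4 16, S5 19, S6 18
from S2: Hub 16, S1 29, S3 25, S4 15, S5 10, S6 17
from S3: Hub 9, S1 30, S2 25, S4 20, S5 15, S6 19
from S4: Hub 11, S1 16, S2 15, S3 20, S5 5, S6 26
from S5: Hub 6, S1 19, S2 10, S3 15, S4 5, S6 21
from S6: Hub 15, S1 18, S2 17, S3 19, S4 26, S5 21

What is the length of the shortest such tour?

Minimum total distance: 93 miles.

Hub→S1→S2→S3→S4→S5→S6→Hub: 21+29+25+20+5+21+15 = 136
Hub→S1→S2→S3→S4→S6→S5→Hub: 21+29+25+20+26+21+6 = 148
Hub→S1→S2→S3→S5→S4→S6→Hub: 21+29+25+15+5+26+15 = 136
Hub→S1→S2→S3→S5→S6→S4→Hub: 21+29+25+15+21+26+11 = 148
Hub→S1→S2→S3→S6→S4→S5→Hub: 21+29+25+19+26+5+6 = 131
Hub→S1→S2→S3→S6→S5→S4→Hub: 21+29+25+19+21+5+11 = 131
Hub→S1→S2→S4→S3→S5→S6→Hub: 21+29+15+20+15+21+15 = 136
Hub→S1→S2→S4→S3→S6→S5→Hub: 21+29+15+20+19+21+6 = 131
… (352 more)
Hub→S2→S5→S4→S1→S6→S3→Hub: 16+10+5+16+18+19+9 = 93  ← best
The minimum is 93.
One optimal route: Hub → S2 → S5 → S4 → S1 → S6 → S3 → Hub (or its reverse).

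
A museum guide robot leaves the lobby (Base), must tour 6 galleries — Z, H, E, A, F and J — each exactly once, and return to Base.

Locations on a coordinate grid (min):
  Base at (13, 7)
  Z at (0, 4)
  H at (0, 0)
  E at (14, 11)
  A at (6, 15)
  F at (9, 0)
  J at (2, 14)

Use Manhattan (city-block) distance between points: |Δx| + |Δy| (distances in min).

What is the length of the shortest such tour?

There are 360 distinct closed tours to check (reversals are equivalent).
Base→Z→H→E→A→F→J→Base: 16+4+25+12+18+21+18 = 114
Base→Z→H→E→A→J→F→Base: 16+4+25+12+5+21+11 = 94
Base→Z→H→E→F→A→J→Base: 16+4+25+16+18+5+18 = 102
Base→Z→H→E→F→J→A→Base: 16+4+25+16+21+5+15 = 102
Base→Z→H→E→J→A→F→Base: 16+4+25+15+5+18+11 = 94
Base→Z→H→E→J→F→A→Base: 16+4+25+15+21+18+15 = 114
Base→Z→H→A→E→F→J→Base: 16+4+21+12+16+21+18 = 108
Base→Z→H→A→E→J→F→Base: 16+4+21+12+15+21+11 = 100
… (352 more)
Base→E→A→J→Z→H→F→Base: 5+12+5+12+4+9+11 = 58  ← best
The minimum is 58.
One optimal route: Base → E → A → J → Z → H → F → Base (or its reverse).

58 min — the shortest possible round trip.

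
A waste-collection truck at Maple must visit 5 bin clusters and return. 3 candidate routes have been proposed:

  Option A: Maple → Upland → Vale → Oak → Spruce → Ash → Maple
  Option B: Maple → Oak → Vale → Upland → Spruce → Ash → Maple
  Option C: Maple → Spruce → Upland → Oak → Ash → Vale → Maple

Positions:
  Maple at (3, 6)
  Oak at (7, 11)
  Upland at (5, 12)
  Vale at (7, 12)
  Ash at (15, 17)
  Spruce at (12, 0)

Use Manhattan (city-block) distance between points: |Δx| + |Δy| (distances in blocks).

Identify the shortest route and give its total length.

Option A: 8 + 2 + 1 + 16 + 20 + 23 = 70
Option B: 9 + 1 + 2 + 19 + 20 + 23 = 74
Option C: 15 + 19 + 3 + 14 + 13 + 10 = 74

Shortest is Option A, total 70 blocks.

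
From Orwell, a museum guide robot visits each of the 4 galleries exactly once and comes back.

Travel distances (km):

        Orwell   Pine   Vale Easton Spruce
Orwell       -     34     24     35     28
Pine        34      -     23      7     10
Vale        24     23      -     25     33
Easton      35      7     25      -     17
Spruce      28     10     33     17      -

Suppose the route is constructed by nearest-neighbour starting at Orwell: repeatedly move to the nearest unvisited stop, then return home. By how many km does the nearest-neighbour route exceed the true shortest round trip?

Orwell: Vale=24, Spruce=28, Pine=34, Easton=35 ⇒ Vale
Vale: Pine=23, Easton=25, Spruce=33 ⇒ Pine
Pine: Easton=7, Spruce=10 ⇒ Easton
Easton: Spruce=17 ⇒ Spruce
NN route Orwell → Vale → Pine → Easton → Spruce → Orwell costs 99.
Optimal: Orwell → Vale → Easton → Pine → Spruce → Orwell costs 94 (by enumerating all 12 distinct tours).
Excess = 99 − 94 = 5.

5 km longer than the optimal tour.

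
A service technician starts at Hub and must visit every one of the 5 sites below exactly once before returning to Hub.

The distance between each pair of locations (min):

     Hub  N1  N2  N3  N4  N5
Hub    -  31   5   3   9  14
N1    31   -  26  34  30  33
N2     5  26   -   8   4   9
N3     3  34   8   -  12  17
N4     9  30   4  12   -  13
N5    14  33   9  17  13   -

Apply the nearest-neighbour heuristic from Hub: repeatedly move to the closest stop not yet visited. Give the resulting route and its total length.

At Hub the remaining stops are N3 3, N2 5, N4 9, N5 14, N1 31; go to N3.
At N3 the remaining stops are N2 8, N4 12, N5 17, N1 34; go to N2.
At N2 the remaining stops are N4 4, N5 9, N1 26; go to N4.
At N4 the remaining stops are N5 13, N1 30; go to N5.
At N5 the remaining stops are N1 33; go to N1.
Return N1→Hub: 31.
Total = 3 + 8 + 4 + 13 + 33 + 31 = 92.

Total distance 92 min via the nearest-neighbour route Hub → N3 → N2 → N4 → N5 → N1 → Hub.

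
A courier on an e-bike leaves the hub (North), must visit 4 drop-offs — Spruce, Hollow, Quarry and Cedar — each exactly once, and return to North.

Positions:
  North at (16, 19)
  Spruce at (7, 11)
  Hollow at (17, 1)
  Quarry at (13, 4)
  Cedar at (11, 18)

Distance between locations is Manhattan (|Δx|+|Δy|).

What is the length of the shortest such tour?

With 4 stops there are 4!/2 = 12 distinct round trips (a route and its reverse cost the same).
North - Spruce - Hollow - Quarry - Cedar - North: 17+20+7+16+6 = 66
North - Spruce - Hollow - Cedar - Quarry - North: 17+20+23+16+18 = 94
North - Spruce - Quarry - Hollow - Cedar - North: 17+13+7+23+6 = 66
North - Spruce - Quarry - Cedar - Hollow - North: 17+13+16+23+19 = 88
North - Spruce - Cedar - Hollow - Quarry - North: 17+11+23+7+18 = 76
North - Spruce - Cedar - Quarry - Hollow - North: 17+11+16+7+19 = 70
North - Hollow - Spruce - Quarry - Cedar - North: 19+20+13+16+6 = 74
North - Hollow - Spruce - Cedar - Quarry - North: 19+20+11+16+18 = 84
North - Hollow - Quarry - Spruce - Cedar - North: 19+7+13+11+6 = 56
North - Hollow - Cedar - Spruce - Quarry - North: 19+23+11+13+18 = 84
North - Quarry - Spruce - Hollow - Cedar - North: 18+13+20+23+6 = 80
North - Quarry - Hollow - Spruce - Cedar - North: 18+7+20+11+6 = 62
The minimum is 56.
One optimal route: North → Hollow → Quarry → Spruce → Cedar → North (or its reverse).

Shortest round trip = 56.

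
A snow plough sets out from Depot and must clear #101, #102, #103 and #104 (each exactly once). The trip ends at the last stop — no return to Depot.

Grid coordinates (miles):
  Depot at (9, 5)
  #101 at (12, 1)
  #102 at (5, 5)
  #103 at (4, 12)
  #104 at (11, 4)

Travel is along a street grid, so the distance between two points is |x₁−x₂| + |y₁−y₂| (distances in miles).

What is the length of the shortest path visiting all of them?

Shortest open route: 26 miles.

There are 4! = 24 possible orderings.
Depot→#101→#102→#103→#104: 7+11+8+15 = 41
Depot→#101→#102→#104→#103: 7+11+7+15 = 40
Depot→#101→#103→#102→#104: 7+19+8+7 = 41
Depot→#101→#103→#104→#102: 7+19+15+7 = 48
Depot→#101→#104→#102→#103: 7+4+7+8 = 26
Depot→#101→#104→#103→#102: 7+4+15+8 = 34
Depot→#102→#101→#103→#104: 4+11+19+15 = 49
Depot→#102→#101→#104→#103: 4+11+4+15 = 34
Depot→#102→#103→#101→#104: 4+8+19+4 = 35
Depot→#102→#103→#104→#101: 4+8+15+4 = 31
Depot→#102→#104→#101→#103: 4+7+4+19 = 34
Depot→#102→#104→#103→#101: 4+7+15+19 = 45
Depot→#103→#101→#102→#104: 12+19+11+7 = 49
Depot→#103→#101→#104→#102: 12+19+4+7 = 42
… (10 more)
The minimum is 26.
One shortest path: Depot → #101 → #104 → #102 → #103.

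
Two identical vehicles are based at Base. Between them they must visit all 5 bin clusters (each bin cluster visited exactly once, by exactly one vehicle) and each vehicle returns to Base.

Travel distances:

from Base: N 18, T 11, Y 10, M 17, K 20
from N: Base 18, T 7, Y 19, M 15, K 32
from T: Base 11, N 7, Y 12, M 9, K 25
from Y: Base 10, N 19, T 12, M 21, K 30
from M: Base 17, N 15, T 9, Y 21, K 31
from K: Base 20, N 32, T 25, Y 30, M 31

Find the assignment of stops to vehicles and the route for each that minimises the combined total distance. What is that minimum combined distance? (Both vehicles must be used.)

Minimum combined distance: 101.

Try each way of splitting the stops between the two vehicles (each non-empty) and, for each split, find the best tour for each vehicle:
  {N} + {T, Y, M, K}: 36 + 82 = 118
  {T} + {N, Y, M, K}: 22 + 95 = 117
  {N, T} + {Y, M, K}: 36 + 82 = 118
  {Y} + {N, T, M, K}: 20 + 84 = 104
  {N, Y} + {T, M, K}: 47 + 71 = 118
  {T, Y} + {N, M, K}: 33 + 84 = 117
  … (15 splits in total)
  {N, T, Y, M} + {K}: 61 + 40 = 101  ← best
Best: vehicle 1 Base → Y → T → N → M → Base = 61; vehicle 2 Base → K → Base = 40; combined 101.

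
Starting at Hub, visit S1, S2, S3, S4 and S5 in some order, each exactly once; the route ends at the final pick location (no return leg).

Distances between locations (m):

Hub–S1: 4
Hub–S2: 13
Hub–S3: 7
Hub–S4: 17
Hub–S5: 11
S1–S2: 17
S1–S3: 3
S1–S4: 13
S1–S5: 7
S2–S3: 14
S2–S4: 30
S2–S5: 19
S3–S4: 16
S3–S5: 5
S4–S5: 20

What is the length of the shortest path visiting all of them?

Minimum one-way distance = 52 m.

There are 5! = 120 possible orderings.
Hub → S1 → S2 → S3 → S4 → S5: 4+17+14+16+20 = 71
Hub → S1 → S2 → S3 → S5 → S4: 4+17+14+5+20 = 60
Hub → S1 → S2 → S4 → S3 → S5: 4+17+30+16+5 = 72
Hub → S1 → S2 → S4 → S5 → S3: 4+17+30+20+5 = 76
Hub → S1 → S2 → S5 → S3 → S4: 4+17+19+5+16 = 61
Hub → S1 → S2 → S5 → S4 → S3: 4+17+19+20+16 = 76
Hub → S1 → S3 → S2 → S4 → S5: 4+3+14+30+20 = 71
Hub → S1 → S3 → S2 → S5 → S4: 4+3+14+19+20 = 60
Hub → S1 → S3 → S4 → S2 → S5: 4+3+16+30+19 = 72
Hub → S1 → S3 → S4 → S5 → S2: 4+3+16+20+19 = 62
Hub → S1 → S3 → S5 → S2 → S4: 4+3+5+19+30 = 61
Hub → S1 → S3 → S5 → S4 → S2: 4+3+5+20+30 = 62
Hub → S1 → S4 → S2 → S3 → S5: 4+13+30+14+5 = 66
Hub → S1 → S4 → S2 → S5 → S3: 4+13+30+19+5 = 71
… (106 more)
Hub → S2 → S3 → S5 → S1 → S4: 13+14+5+7+13 = 52  ← best
The minimum is 52.
One shortest path: Hub → S2 → S3 → S5 → S1 → S4.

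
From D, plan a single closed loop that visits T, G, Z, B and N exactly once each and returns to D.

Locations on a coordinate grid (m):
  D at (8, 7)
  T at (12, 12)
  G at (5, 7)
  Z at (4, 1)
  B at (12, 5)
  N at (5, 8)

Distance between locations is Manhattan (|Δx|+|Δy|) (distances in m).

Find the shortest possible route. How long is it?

40 m — the shortest possible round trip.

With 5 stops there are 5!/2 = 60 distinct round trips (a route and its reverse cost the same).
D-T-G-Z-B-N-D: 9+12+7+12+10+4 = 54
D-T-G-Z-N-B-D: 9+12+7+8+10+6 = 52
D-T-G-B-Z-N-D: 9+12+9+12+8+4 = 54
D-T-G-B-N-Z-D: 9+12+9+10+8+10 = 58
D-T-G-N-Z-B-D: 9+12+1+8+12+6 = 48
D-T-G-N-B-Z-D: 9+12+1+10+12+10 = 54
D-T-Z-G-B-N-D: 9+19+7+9+10+4 = 58
D-T-Z-G-N-B-D: 9+19+7+1+10+6 = 52
D-T-Z-B-G-N-D: 9+19+12+9+1+4 = 54
D-T-Z-B-N-G-D: 9+19+12+10+1+3 = 54
D-T-Z-N-G-B-D: 9+19+8+1+9+6 = 52
D-T-Z-N-B-G-D: 9+19+8+10+9+3 = 58
D-T-B-G-Z-N-D: 9+7+9+7+8+4 = 44
D-T-B-G-N-Z-D: 9+7+9+1+8+10 = 44
… (46 more)
D-T-B-Z-G-N-D: 9+7+12+7+1+4 = 40  ← best
The minimum is 40.
One optimal route: D → T → B → Z → G → N → D (or its reverse).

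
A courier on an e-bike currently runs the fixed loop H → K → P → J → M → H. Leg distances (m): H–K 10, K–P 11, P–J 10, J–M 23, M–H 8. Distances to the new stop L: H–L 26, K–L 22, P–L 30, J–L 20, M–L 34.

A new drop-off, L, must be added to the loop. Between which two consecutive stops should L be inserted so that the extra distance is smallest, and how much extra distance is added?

Minimum extra distance: 31 m, inserting L between J and M.

Insertion cost between consecutive stops i–j is d(i,L) + d(L,j) − d(i,j):
  between H and K: 26 + 22 − 10 = 38
  between K and P: 22 + 30 − 11 = 41
  between P and J: 30 + 20 − 10 = 40
  between J and M: 20 + 34 − 23 = 31
  between M and H: 34 + 26 − 8 = 52
Cheapest insertion is between J and M, adding 31.
New total = 62 + 31 = 93.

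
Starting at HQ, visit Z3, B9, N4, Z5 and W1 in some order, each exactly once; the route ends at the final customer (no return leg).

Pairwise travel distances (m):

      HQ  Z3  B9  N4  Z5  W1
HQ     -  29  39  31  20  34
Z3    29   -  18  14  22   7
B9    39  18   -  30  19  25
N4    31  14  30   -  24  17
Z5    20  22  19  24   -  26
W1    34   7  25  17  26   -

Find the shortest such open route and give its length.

81 m — the minimum one-way total.

There are 5! = 120 possible orderings.
HQ → Z3 → B9 → N4 → Z5 → W1: 29+18+30+24+26 = 127
HQ → Z3 → B9 → N4 → W1 → Z5: 29+18+30+17+26 = 120
HQ → Z3 → B9 → Z5 → N4 → W1: 29+18+19+24+17 = 107
HQ → Z3 → B9 → Z5 → W1 → N4: 29+18+19+26+17 = 109
HQ → Z3 → B9 → W1 → N4 → Z5: 29+18+25+17+24 = 113
HQ → Z3 → B9 → W1 → Z5 → N4: 29+18+25+26+24 = 122
HQ → Z3 → N4 → B9 → Z5 → W1: 29+14+30+19+26 = 118
HQ → Z3 → N4 → B9 → W1 → Z5: 29+14+30+25+26 = 124
HQ → Z3 → N4 → Z5 → B9 → W1: 29+14+24+19+25 = 111
HQ → Z3 → N4 → Z5 → W1 → B9: 29+14+24+26+25 = 118
HQ → Z3 → N4 → W1 → B9 → Z5: 29+14+17+25+19 = 104
HQ → Z3 → N4 → W1 → Z5 → B9: 29+14+17+26+19 = 105
HQ → Z3 → Z5 → B9 → N4 → W1: 29+22+19+30+17 = 117
HQ → Z3 → Z5 → B9 → W1 → N4: 29+22+19+25+17 = 112
… (106 more)
HQ → Z5 → B9 → Z3 → W1 → N4: 20+19+18+7+17 = 81  ← best
The minimum is 81.
One shortest path: HQ → Z5 → B9 → Z3 → W1 → N4.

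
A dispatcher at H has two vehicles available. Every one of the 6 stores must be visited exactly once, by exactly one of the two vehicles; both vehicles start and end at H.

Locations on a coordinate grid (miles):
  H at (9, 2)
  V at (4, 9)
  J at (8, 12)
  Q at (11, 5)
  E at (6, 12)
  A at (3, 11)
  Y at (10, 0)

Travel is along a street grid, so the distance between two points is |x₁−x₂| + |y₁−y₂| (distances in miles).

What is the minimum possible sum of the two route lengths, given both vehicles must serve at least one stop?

There are 2^5 − 1 = 31 ways to divide the 6 stops into two non-empty groups. For each, the best each vehicle can do is its own shortest tour through its group:
  {V} + {J, Q, E, A, Y}: 24 + 40 = 64
  {J} + {V, Q, E, A, Y}: 22 + 40 = 62
  {V, J} + {Q, E, A, Y}: 30 + 40 = 70
  {Q} + {V, J, E, A, Y}: 10 + 38 = 48
  {V, Q} + {J, E, A, Y}: 28 + 38 = 66
  {J, Q} + {V, E, A, Y}: 26 + 38 = 64
  … (31 splits in total)
  {V, J, Q, E, A} + {Y}: 36 + 6 = 42  ← best
Best: vehicle 1 H → V → A → E → J → Q → H = 36; vehicle 2 H → Y → H = 6; combined 42.

42 miles — the smallest possible combined total.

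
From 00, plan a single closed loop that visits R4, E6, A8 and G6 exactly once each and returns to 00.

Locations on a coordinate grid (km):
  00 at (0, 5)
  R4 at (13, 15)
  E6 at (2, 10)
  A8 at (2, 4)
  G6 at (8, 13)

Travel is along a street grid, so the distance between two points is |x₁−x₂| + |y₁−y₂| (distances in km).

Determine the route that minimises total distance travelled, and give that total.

48 km — the shortest possible round trip.

00 → R4 → E6 → A8 → G6 → 00: 23+16+6+15+16 = 76
00 → R4 → E6 → G6 → A8 → 00: 23+16+9+15+3 = 66
00 → R4 → A8 → E6 → G6 → 00: 23+22+6+9+16 = 76
00 → R4 → A8 → G6 → E6 → 00: 23+22+15+9+7 = 76
00 → R4 → G6 → E6 → A8 → 00: 23+7+9+6+3 = 48
00 → R4 → G6 → A8 → E6 → 00: 23+7+15+6+7 = 58
00 → E6 → R4 → A8 → G6 → 00: 7+16+22+15+16 = 76
00 → E6 → R4 → G6 → A8 → 00: 7+16+7+15+3 = 48
00 → E6 → A8 → R4 → G6 → 00: 7+6+22+7+16 = 58
00 → E6 → G6 → R4 → A8 → 00: 7+9+7+22+3 = 48
00 → A8 → R4 → E6 → G6 → 00: 3+22+16+9+16 = 66
00 → A8 → E6 → R4 → G6 → 00: 3+6+16+7+16 = 48
The minimum is 48.
One optimal route: 00 → R4 → G6 → E6 → A8 → 00 (or its reverse).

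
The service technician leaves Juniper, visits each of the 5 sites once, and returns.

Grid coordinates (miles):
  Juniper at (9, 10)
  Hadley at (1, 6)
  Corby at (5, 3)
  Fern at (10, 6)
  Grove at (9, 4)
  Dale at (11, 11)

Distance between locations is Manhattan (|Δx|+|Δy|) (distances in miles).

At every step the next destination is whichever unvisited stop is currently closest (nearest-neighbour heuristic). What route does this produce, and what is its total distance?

Juniper → [Dale:3 / Fern:5 / Grove:6 / Corby:11 / Hadley:12] → Dale (3)
Dale → [Fern:6 / Grove:9 / Corby:14 / Hadley:15] → Fern (6)
Fern → [Grove:3 / Corby:8 / Hadley:9] → Grove (3)
Grove → [Corby:5 / Hadley:10] → Corby (5)
Corby → [Hadley:7] → Hadley (7)
Return Hadley→Juniper: 12.
Total = 3 + 6 + 3 + 5 + 7 + 12 = 36.

Total distance 36 miles via the nearest-neighbour route Juniper → Dale → Fern → Grove → Corby → Hadley → Juniper.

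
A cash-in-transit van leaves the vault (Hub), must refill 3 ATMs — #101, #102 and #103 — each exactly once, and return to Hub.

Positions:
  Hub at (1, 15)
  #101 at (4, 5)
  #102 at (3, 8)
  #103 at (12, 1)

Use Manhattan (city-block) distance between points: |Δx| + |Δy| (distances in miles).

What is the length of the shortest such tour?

50 miles — the shortest possible round trip.

There are 3 distinct closed tours to check (reversals are equivalent).
Hub → #101 → #102 → #103 → Hub: 13+4+16+25 = 58
Hub → #101 → #103 → #102 → Hub: 13+12+16+9 = 50
Hub → #102 → #101 → #103 → Hub: 9+4+12+25 = 50
The minimum is 50.
One optimal route: Hub → #101 → #103 → #102 → Hub (or its reverse).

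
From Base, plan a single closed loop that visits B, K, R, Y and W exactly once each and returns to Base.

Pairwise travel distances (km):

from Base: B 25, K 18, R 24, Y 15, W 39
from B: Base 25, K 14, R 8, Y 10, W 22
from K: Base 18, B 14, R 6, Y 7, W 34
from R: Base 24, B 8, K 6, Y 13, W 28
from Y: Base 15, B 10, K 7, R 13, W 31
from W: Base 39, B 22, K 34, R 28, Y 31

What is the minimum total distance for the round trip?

Minimum total distance: 97 km.

With 5 stops there are 5!/2 = 60 distinct round trips (a route and its reverse cost the same).
Base→B→K→R→Y→W→Base: 25+14+6+13+31+39 = 128
Base→B→K→R→W→Y→Base: 25+14+6+28+31+15 = 119
Base→B→K→Y→R→W→Base: 25+14+7+13+28+39 = 126
Base→B→K→Y→W→R→Base: 25+14+7+31+28+24 = 129
Base→B→K→W→R→Y→Base: 25+14+34+28+13+15 = 129
Base→B→K→W→Y→R→Base: 25+14+34+31+13+24 = 141
Base→B→R→K→Y→W→Base: 25+8+6+7+31+39 = 116
Base→B→R→K→W→Y→Base: 25+8+6+34+31+15 = 119
Base→B→R→Y→K→W→Base: 25+8+13+7+34+39 = 126
Base→B→R→Y→W→K→Base: 25+8+13+31+34+18 = 129
Base→B→R→W→K→Y→Base: 25+8+28+34+7+15 = 117
Base→B→R→W→Y→K→Base: 25+8+28+31+7+18 = 117
Base→B→Y→K→R→W→Base: 25+10+7+6+28+39 = 115
Base→B→Y→K→W→R→Base: 25+10+7+34+28+24 = 128
… (46 more)
Base→Y→K→R→B→W→Base: 15+7+6+8+22+39 = 97  ← best
The minimum is 97.
One optimal route: Base → Y → K → R → B → W → Base (or its reverse).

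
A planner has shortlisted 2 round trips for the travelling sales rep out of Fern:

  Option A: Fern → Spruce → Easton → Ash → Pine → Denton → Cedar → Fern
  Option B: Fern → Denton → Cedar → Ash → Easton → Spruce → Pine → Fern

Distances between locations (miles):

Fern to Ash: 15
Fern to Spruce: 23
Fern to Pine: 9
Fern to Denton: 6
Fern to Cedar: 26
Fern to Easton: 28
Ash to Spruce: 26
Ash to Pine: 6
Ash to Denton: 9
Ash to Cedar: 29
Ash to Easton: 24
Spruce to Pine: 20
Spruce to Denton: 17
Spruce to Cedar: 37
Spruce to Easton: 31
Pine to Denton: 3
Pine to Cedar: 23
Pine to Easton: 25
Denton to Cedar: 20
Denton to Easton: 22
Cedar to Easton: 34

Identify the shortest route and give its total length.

Shortest is Option A, total 133 miles.

Option A: 23 + 31 + 24 + 6 + 3 + 20 + 26 = 133
Option B: 6 + 20 + 29 + 24 + 31 + 20 + 9 = 139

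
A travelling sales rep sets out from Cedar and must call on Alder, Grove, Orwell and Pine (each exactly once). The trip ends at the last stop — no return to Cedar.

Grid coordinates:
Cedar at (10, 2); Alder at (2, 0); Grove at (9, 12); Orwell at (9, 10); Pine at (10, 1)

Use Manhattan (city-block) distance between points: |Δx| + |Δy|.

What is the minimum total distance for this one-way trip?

There are 4! = 24 possible orderings.
Cedar - Alder - Grove - Orwell - Pine: 10+19+2+10 = 41
Cedar - Alder - Grove - Pine - Orwell: 10+19+12+10 = 51
Cedar - Alder - Orwell - Grove - Pine: 10+17+2+12 = 41
Cedar - Alder - Orwell - Pine - Grove: 10+17+10+12 = 49
Cedar - Alder - Pine - Grove - Orwell: 10+9+12+2 = 33
Cedar - Alder - Pine - Orwell - Grove: 10+9+10+2 = 31
Cedar - Grove - Alder - Orwell - Pine: 11+19+17+10 = 57
Cedar - Grove - Alder - Pine - Orwell: 11+19+9+10 = 49
Cedar - Grove - Orwell - Alder - Pine: 11+2+17+9 = 39
Cedar - Grove - Orwell - Pine - Alder: 11+2+10+9 = 32
Cedar - Grove - Pine - Alder - Orwell: 11+12+9+17 = 49
Cedar - Grove - Pine - Orwell - Alder: 11+12+10+17 = 50
Cedar - Orwell - Alder - Grove - Pine: 9+17+19+12 = 57
Cedar - Orwell - Alder - Pine - Grove: 9+17+9+12 = 47
… (10 more)
Cedar - Pine - Alder - Orwell - Grove: 1+9+17+2 = 29  ← best
The minimum is 29.
One shortest path: Cedar → Pine → Alder → Orwell → Grove.

Shortest open route: 29.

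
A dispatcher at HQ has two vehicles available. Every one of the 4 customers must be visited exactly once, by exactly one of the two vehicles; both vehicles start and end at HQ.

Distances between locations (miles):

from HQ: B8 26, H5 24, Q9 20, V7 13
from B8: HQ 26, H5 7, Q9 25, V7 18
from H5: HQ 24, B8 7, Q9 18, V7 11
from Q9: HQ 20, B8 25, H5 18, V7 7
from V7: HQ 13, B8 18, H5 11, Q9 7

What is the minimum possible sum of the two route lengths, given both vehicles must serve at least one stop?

97 miles — the smallest possible combined total.

There are 2^3 − 1 = 7 ways to divide the 4 stops into two non-empty groups. For each, the best each vehicle can do is its own shortest tour through its group:
  {B8} + {H5, Q9, V7}: 52 + 62 = 114
  {H5} + {B8, Q9, V7}: 48 + 71 = 119
  {B8, H5} + {Q9, V7}: 57 + 40 = 97
  {Q9} + {B8, H5, V7}: 40 + 57 = 97
  {B8, Q9} + {H5, V7}: 71 + 48 = 119
  {H5, Q9} + {B8, V7}: 62 + 57 = 119
  … (7 splits in total)
Best: vehicle 1 HQ → B8 → H5 → HQ = 57; vehicle 2 HQ → Q9 → V7 → HQ = 40; combined 97.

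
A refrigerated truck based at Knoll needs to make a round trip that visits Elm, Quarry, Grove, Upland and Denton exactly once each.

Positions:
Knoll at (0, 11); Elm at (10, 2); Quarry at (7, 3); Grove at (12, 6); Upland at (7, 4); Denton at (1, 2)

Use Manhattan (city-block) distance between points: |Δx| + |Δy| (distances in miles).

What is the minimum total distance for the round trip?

Shortest round trip = 46 miles.

There are 60 distinct closed tours to check (reversals are equivalent).
Knoll - Elm - Quarry - Grove - Upland - Denton - Knoll: 19+4+8+7+8+10 = 56
Knoll - Elm - Quarry - Grove - Denton - Upland - Knoll: 19+4+8+15+8+14 = 68
Knoll - Elm - Quarry - Upland - Grove - Denton - Knoll: 19+4+1+7+15+10 = 56
Knoll - Elm - Quarry - Upland - Denton - Grove - Knoll: 19+4+1+8+15+17 = 64
Knoll - Elm - Quarry - Denton - Grove - Upland - Knoll: 19+4+7+15+7+14 = 66
Knoll - Elm - Quarry - Denton - Upland - Grove - Knoll: 19+4+7+8+7+17 = 62
Knoll - Elm - Grove - Quarry - Upland - Denton - Knoll: 19+6+8+1+8+10 = 52
Knoll - Elm - Grove - Quarry - Denton - Upland - Knoll: 19+6+8+7+8+14 = 62
Knoll - Elm - Grove - Upland - Quarry - Denton - Knoll: 19+6+7+1+7+10 = 50
Knoll - Elm - Grove - Upland - Denton - Quarry - Knoll: 19+6+7+8+7+15 = 62
Knoll - Elm - Grove - Denton - Quarry - Upland - Knoll: 19+6+15+7+1+14 = 62
Knoll - Elm - Grove - Denton - Upland - Quarry - Knoll: 19+6+15+8+1+15 = 64
Knoll - Elm - Upland - Quarry - Grove - Denton - Knoll: 19+5+1+8+15+10 = 58
Knoll - Elm - Upland - Quarry - Denton - Grove - Knoll: 19+5+1+7+15+17 = 64
… (46 more)
Knoll - Grove - Elm - Quarry - Upland - Denton - Knoll: 17+6+4+1+8+10 = 46  ← best
The minimum is 46.
One optimal route: Knoll → Grove → Elm → Quarry → Upland → Denton → Knoll (or its reverse).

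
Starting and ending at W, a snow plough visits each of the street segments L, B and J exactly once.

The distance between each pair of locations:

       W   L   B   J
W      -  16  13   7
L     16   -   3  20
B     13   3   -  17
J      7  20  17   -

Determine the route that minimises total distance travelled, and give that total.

W→L→B→J→W: 16+3+17+7 = 43
W→L→J→B→W: 16+20+17+13 = 66
W→B→L→J→W: 13+3+20+7 = 43
The minimum is 43.
One optimal route: W → L → B → J → W (or its reverse).

Shortest round trip = 43.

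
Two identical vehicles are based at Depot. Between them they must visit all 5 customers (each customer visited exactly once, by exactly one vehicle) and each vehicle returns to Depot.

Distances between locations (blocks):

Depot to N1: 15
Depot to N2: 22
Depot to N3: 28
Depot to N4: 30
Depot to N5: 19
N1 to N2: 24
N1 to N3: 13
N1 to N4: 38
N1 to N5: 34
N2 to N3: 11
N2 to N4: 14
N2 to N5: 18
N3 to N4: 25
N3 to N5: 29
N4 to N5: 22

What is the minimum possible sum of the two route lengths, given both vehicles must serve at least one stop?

Check every non-empty split of the stops between the two vehicles; for each half take its own optimal tour:
  {N1} + {N2, N3, N4, N5}: 30 + 94 = 124
  {N2} + {N1, N3, N4, N5}: 44 + 94 = 138
  {N1, N2} + {N3, N4, N5}: 61 + 94 = 155
  {N3} + {N1, N2, N4, N5}: 56 + 94 = 150
  {N1, N3} + {N2, N4, N5}: 56 + 77 = 133
  {N2, N3} + {N1, N4, N5}: 61 + 94 = 155
  … (15 splits in total)
  {N1, N2, N3, N4} + {N5}: 83 + 38 = 121  ← best
Best: vehicle 1 Depot → N1 → N3 → N2 → N4 → Depot = 83; vehicle 2 Depot → N5 → Depot = 38; combined 121.

Minimum combined distance: 121 blocks.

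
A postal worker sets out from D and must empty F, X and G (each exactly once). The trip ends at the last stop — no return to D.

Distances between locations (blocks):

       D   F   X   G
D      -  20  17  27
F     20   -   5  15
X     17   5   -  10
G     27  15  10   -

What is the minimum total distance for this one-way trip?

35 blocks — the minimum one-way total.

There are 3! = 6 possible orderings.
D - F - X - G: 20+5+10 = 35
D - F - G - X: 20+15+10 = 45
D - X - F - G: 17+5+15 = 37
D - X - G - F: 17+10+15 = 42
D - G - F - X: 27+15+5 = 47
D - G - X - F: 27+10+5 = 42
The minimum is 35.
One shortest path: D → F → X → G.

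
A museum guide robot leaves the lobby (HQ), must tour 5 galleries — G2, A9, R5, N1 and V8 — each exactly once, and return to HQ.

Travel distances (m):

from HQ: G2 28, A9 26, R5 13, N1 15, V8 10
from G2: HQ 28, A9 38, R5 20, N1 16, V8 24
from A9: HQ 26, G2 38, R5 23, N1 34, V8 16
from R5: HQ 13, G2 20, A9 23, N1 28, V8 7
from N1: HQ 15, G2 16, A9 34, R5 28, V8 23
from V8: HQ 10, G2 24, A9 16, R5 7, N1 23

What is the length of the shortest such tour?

Shortest round trip = 100 m.

With 5 stops there are 5!/2 = 60 distinct round trips (a route and its reverse cost the same).
HQ→G2→A9→R5→N1→V8→HQ: 28+38+23+28+23+10 = 150
HQ→G2→A9→R5→V8→N1→HQ: 28+38+23+7+23+15 = 134
HQ→G2→A9→N1→R5→V8→HQ: 28+38+34+28+7+10 = 145
HQ→G2→A9→N1→V8→R5→HQ: 28+38+34+23+7+13 = 143
HQ→G2→A9→V8→R5→N1→HQ: 28+38+16+7+28+15 = 132
HQ→G2→A9→V8→N1→R5→HQ: 28+38+16+23+28+13 = 146
HQ→G2→R5→A9→N1→V8→HQ: 28+20+23+34+23+10 = 138
HQ→G2→R5→A9→V8→N1→HQ: 28+20+23+16+23+15 = 125
HQ→G2→R5→N1→A9→V8→HQ: 28+20+28+34+16+10 = 136
HQ→G2→R5→N1→V8→A9→HQ: 28+20+28+23+16+26 = 141
HQ→G2→R5→V8→A9→N1→HQ: 28+20+7+16+34+15 = 120
HQ→G2→R5→V8→N1→A9→HQ: 28+20+7+23+34+26 = 138
HQ→G2→N1→A9→R5→V8→HQ: 28+16+34+23+7+10 = 118
HQ→G2→N1→A9→V8→R5→HQ: 28+16+34+16+7+13 = 114
… (46 more)
HQ→A9→V8→R5→G2→N1→HQ: 26+16+7+20+16+15 = 100  ← best
The minimum is 100.
One optimal route: HQ → A9 → V8 → R5 → G2 → N1 → HQ (or its reverse).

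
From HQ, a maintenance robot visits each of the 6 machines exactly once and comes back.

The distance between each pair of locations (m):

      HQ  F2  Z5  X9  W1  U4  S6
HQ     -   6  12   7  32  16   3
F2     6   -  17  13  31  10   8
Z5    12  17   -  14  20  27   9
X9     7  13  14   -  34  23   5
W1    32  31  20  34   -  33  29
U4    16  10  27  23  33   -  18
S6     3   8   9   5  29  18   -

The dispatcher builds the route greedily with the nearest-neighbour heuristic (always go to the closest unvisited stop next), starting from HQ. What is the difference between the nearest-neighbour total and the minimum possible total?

The nearest-neighbour route is 20 m longer than optimal.

HQ: S6=3, F2=6, X9=7, Z5=12, U4=16, W1=32 ⇒ S6
S6: X9=5, F2=8, Z5=9, U4=18, W1=29 ⇒ X9
X9: F2=13, Z5=14, U4=23, W1=34 ⇒ F2
F2: U4=10, Z5=17, W1=31 ⇒ U4
U4: Z5=27, W1=33 ⇒ Z5
Z5: W1=20 ⇒ W1
NN route HQ → S6 → X9 → F2 → U4 → Z5 → W1 → HQ costs 110.
Optimal: HQ → F2 → U4 → W1 → Z5 → S6 → X9 → HQ costs 90 (by enumerating all 360 distinct tours).
Excess = 110 − 90 = 20.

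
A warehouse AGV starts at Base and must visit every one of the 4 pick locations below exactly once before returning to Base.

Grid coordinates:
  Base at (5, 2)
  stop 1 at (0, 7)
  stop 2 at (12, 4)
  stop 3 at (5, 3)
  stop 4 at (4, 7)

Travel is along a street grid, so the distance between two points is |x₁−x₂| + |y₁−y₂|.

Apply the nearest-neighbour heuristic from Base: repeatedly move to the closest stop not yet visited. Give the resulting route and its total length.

34 along Base → stop 3 → stop 4 → stop 1 → stop 2 → Base.

At Base the remaining stops are stop 3 1, stop 4 6, stop 2 9, stop 1 10; go to stop 3.
At stop 3 the remaining stops are stop 4 5, stop 2 8, stop 1 9; go to stop 4.
At stop 4 the remaining stops are stop 1 4, stop 2 11; go to stop 1.
At stop 1 the remaining stops are stop 2 15; go to stop 2.
Return stop 2→Base: 9.
Total = 1 + 5 + 4 + 15 + 9 = 34.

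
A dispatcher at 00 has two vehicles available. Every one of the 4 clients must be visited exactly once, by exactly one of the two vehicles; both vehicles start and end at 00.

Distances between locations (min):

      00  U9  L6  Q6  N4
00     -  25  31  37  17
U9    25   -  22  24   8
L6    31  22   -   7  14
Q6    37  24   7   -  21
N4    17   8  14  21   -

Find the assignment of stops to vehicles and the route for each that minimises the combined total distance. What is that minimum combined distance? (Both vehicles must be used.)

Minimum combined distance: 121 min.

Check every non-empty split of the stops between the two vehicles; for each half take its own optimal tour:
  {U9} + {L6, Q6, N4}: 50 + 75 = 125
  {L6} + {U9, Q6, N4}: 62 + 86 = 148
  {U9, L6} + {Q6, N4}: 78 + 75 = 153
  {Q6} + {U9, L6, N4}: 74 + 78 = 152
  {U9, Q6} + {L6, N4}: 86 + 62 = 148
  {L6, Q6} + {U9, N4}: 75 + 50 = 125
  … (7 splits in total)
  {U9, L6, Q6} + {N4}: 87 + 34 = 121  ← best
Best: vehicle 1 00 → U9 → Q6 → L6 → 00 = 87; vehicle 2 00 → N4 → 00 = 34; combined 121.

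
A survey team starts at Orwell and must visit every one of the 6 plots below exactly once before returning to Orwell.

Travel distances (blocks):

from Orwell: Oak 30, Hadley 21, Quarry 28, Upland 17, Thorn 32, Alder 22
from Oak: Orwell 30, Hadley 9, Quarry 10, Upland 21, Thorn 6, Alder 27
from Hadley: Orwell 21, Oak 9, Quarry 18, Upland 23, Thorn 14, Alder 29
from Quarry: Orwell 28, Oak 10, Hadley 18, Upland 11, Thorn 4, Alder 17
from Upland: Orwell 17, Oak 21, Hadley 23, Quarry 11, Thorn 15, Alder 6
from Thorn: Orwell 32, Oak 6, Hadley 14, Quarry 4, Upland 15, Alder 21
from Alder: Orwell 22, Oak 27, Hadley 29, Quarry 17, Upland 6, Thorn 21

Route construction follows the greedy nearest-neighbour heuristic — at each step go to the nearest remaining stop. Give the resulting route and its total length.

Total distance 80 blocks via the nearest-neighbour route Orwell → Upland → Alder → Quarry → Thorn → Oak → Hadley → Orwell.

From Orwell: distances to unvisited — Upland=17, Hadley=21, Alder=22, Quarry=28, Oak=30, Thorn=32. Nearest is Upland (17).
From Upland: distances to unvisited — Alder=6, Quarry=11, Thorn=15, Oak=21, Hadley=23. Nearest is Alder (6).
From Alder: distances to unvisited — Quarry=17, Thorn=21, Oak=27, Hadley=29. Nearest is Quarry (17).
From Quarry: distances to unvisited — Thorn=4, Oak=10, Hadley=18. Nearest is Thorn (4).
From Thorn: distances to unvisited — Oak=6, Hadley=14. Nearest is Oak (6).
From Oak: distances to unvisited — Hadley=9. Nearest is Hadley (9).
Return Hadley→Orwell: 21.
Total = 17 + 6 + 17 + 4 + 6 + 9 + 21 = 80.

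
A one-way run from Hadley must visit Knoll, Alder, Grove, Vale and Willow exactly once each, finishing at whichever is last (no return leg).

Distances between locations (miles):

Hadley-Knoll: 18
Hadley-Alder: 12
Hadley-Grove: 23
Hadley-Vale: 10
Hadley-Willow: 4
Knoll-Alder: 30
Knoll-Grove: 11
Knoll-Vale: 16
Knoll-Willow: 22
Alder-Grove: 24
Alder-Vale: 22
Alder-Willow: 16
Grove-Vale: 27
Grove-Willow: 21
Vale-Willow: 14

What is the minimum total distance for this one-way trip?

There are 5! = 120 possible orderings.
Hadley - Knoll - Alder - Grove - Vale - Willow: 18+30+24+27+14 = 113
Hadley - Knoll - Alder - Grove - Willow - Vale: 18+30+24+21+14 = 107
Hadley - Knoll - Alder - Vale - Grove - Willow: 18+30+22+27+21 = 118
Hadley - Knoll - Alder - Vale - Willow - Grove: 18+30+22+14+21 = 105
Hadley - Knoll - Alder - Willow - Grove - Vale: 18+30+16+21+27 = 112
Hadley - Knoll - Alder - Willow - Vale - Grove: 18+30+16+14+27 = 105
Hadley - Knoll - Grove - Alder - Vale - Willow: 18+11+24+22+14 = 89
Hadley - Knoll - Grove - Alder - Willow - Vale: 18+11+24+16+14 = 83
Hadley - Knoll - Grove - Vale - Alder - Willow: 18+11+27+22+16 = 94
Hadley - Knoll - Grove - Vale - Willow - Alder: 18+11+27+14+16 = 86
Hadley - Knoll - Grove - Willow - Alder - Vale: 18+11+21+16+22 = 88
Hadley - Knoll - Grove - Willow - Vale - Alder: 18+11+21+14+22 = 86
Hadley - Knoll - Vale - Alder - Grove - Willow: 18+16+22+24+21 = 101
Hadley - Knoll - Vale - Alder - Willow - Grove: 18+16+22+16+21 = 93
… (106 more)
Hadley - Alder - Willow - Vale - Knoll - Grove: 12+16+14+16+11 = 69  ← best
The minimum is 69.
One shortest path: Hadley → Alder → Willow → Vale → Knoll → Grove.

69 miles — the minimum one-way total.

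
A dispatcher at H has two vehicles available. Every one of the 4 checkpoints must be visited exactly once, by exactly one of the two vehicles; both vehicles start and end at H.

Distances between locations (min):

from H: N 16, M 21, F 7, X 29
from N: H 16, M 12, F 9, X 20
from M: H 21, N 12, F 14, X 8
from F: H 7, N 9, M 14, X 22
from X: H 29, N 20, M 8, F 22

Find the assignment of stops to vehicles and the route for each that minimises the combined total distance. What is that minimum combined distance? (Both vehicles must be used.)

Try each way of splitting the stops between the two vehicles (each non-empty) and, for each split, find the best tour for each vehicle:
  {N} + {M, F, X}: 32 + 58 = 90
  {M} + {N, F, X}: 42 + 65 = 107
  {N, M} + {F, X}: 49 + 58 = 107
  {F} + {N, M, X}: 14 + 65 = 79
  {N, F} + {M, X}: 32 + 58 = 90
  {M, F} + {N, X}: 42 + 65 = 107
  … (7 splits in total)
Best: vehicle 1 H → F → H = 14; vehicle 2 H → N → M → X → H = 65; combined 79.

79 min — the smallest possible combined total.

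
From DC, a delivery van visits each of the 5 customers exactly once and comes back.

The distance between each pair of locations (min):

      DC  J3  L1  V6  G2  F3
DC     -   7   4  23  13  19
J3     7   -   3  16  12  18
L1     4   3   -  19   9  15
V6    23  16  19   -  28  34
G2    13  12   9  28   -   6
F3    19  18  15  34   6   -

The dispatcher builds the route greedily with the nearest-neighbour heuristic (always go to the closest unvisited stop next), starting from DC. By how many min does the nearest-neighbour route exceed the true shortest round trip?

The nearest-neighbour route is 6 min longer than optimal.

DC: L1=4, J3=7, G2=13, F3=19, V6=23 ⇒ L1
L1: J3=3, G2=9, F3=15, V6=19 ⇒ J3
J3: G2=12, V6=16, F3=18 ⇒ G2
G2: F3=6, V6=28 ⇒ F3
F3: V6=34 ⇒ V6
NN route DC → L1 → J3 → G2 → F3 → V6 → DC costs 82.
Optimal: DC → J3 → V6 → L1 → G2 → F3 → DC costs 76 (by enumerating all 60 distinct tours).
Excess = 82 − 76 = 6.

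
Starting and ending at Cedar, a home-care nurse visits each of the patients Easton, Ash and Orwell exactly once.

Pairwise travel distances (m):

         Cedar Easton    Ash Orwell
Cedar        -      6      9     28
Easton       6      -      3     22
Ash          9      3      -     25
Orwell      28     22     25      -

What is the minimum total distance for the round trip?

Cedar → Easton → Ash → Orwell → Cedar: 6+3+25+28 = 62
Cedar → Easton → Orwell → Ash → Cedar: 6+22+25+9 = 62
Cedar → Ash → Easton → Orwell → Cedar: 9+3+22+28 = 62
The minimum is 62.
One optimal route: Cedar → Easton → Ash → Orwell → Cedar (or its reverse).

62 m — the shortest possible round trip.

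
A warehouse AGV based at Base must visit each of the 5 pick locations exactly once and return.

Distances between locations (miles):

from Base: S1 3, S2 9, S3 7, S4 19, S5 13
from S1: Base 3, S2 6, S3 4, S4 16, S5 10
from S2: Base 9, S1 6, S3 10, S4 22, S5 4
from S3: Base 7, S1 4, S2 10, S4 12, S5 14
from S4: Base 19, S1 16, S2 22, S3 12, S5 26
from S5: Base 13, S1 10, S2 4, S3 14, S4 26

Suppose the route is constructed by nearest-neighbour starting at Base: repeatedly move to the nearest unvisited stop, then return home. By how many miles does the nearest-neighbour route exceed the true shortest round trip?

Base: S1=3, S3=7, S2=9, S5=13, S4=19 ⇒ S1
S1: S3=4, S2=6, S5=10, S4=16 ⇒ S3
S3: S2=10, S4=12, S5=14 ⇒ S2
S2: S5=4, S4=22 ⇒ S5
S5: S4=26 ⇒ S4
NN route Base → S1 → S3 → S2 → S5 → S4 → Base costs 66.
Optimal: Base → S1 → S2 → S5 → S3 → S4 → Base costs 58 (by enumerating all 60 distinct tours).
Excess = 66 − 58 = 8.

8 miles longer than the optimal tour.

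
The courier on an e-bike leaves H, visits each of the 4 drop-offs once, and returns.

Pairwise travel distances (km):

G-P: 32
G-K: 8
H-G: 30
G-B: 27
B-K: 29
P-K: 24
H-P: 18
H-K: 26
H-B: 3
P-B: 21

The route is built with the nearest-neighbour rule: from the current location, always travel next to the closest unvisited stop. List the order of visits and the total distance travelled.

Total distance 86 km via the nearest-neighbour route H → B → P → K → G → H.

H → [B:3 / P:18 / K:26 / G:30] → B (3)
B → [P:21 / G:27 / K:29] → P (21)
P → [K:24 / G:32] → K (24)
K → [G:8] → G (8)
Return G→H: 30.
Total = 3 + 21 + 24 + 8 + 30 = 86.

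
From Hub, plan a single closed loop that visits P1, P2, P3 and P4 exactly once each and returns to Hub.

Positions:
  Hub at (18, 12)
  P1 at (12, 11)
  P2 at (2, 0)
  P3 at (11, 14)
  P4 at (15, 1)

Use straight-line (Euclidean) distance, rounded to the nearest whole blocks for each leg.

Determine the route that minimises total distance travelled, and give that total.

With 4 stops there are 4!/2 = 12 distinct round trips (a route and its reverse cost the same).
Hub → P1 → P2 → P3 → P4 → Hub: 6+15+17+14+11 = 63
Hub → P1 → P2 → P4 → P3 → Hub: 6+15+13+14+7 = 55
Hub → P1 → P3 → P2 → P4 → Hub: 6+3+17+13+11 = 50
Hub → P1 → P3 → P4 → P2 → Hub: 6+3+14+13+20 = 56
Hub → P1 → P4 → P2 → P3 → Hub: 6+10+13+17+7 = 53
Hub → P1 → P4 → P3 → P2 → Hub: 6+10+14+17+20 = 67
Hub → P2 → P1 → P3 → P4 → Hub: 20+15+3+14+11 = 63
Hub → P2 → P1 → P4 → P3 → Hub: 20+15+10+14+7 = 66
Hub → P2 → P3 → P1 → P4 → Hub: 20+17+3+10+11 = 61
Hub → P2 → P4 → P1 → P3 → Hub: 20+13+10+3+7 = 53
Hub → P3 → P1 → P2 → P4 → Hub: 7+3+15+13+11 = 49
Hub → P3 → P2 → P1 → P4 → Hub: 7+17+15+10+11 = 60
The minimum is 49.
One optimal route: Hub → P3 → P1 → P2 → P4 → Hub (or its reverse).

49 blocks — the shortest possible round trip.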